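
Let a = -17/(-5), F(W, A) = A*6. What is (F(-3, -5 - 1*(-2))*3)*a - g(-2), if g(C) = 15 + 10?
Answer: -1043/5 ≈ -208.60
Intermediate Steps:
F(W, A) = 6*A
a = 17/5 (a = -17*(-⅕) = 17/5 ≈ 3.4000)
g(C) = 25
(F(-3, -5 - 1*(-2))*3)*a - g(-2) = ((6*(-5 - 1*(-2)))*3)*(17/5) - 1*25 = ((6*(-5 + 2))*3)*(17/5) - 25 = ((6*(-3))*3)*(17/5) - 25 = -18*3*(17/5) - 25 = -54*17/5 - 25 = -918/5 - 25 = -1043/5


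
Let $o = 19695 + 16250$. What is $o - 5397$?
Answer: $30548$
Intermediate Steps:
$o = 35945$
$o - 5397 = 35945 - 5397 = 30548$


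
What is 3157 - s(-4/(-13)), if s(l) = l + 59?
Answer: 40270/13 ≈ 3097.7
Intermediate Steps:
s(l) = 59 + l
3157 - s(-4/(-13)) = 3157 - (59 - 4/(-13)) = 3157 - (59 - 4*(-1/13)) = 3157 - (59 + 4/13) = 3157 - 1*771/13 = 3157 - 771/13 = 40270/13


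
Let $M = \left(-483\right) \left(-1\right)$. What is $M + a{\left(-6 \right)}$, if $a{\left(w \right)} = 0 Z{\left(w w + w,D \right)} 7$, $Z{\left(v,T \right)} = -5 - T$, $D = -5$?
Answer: $483$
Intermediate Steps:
$M = 483$
$a{\left(w \right)} = 0$ ($a{\left(w \right)} = 0 \left(-5 - -5\right) 7 = 0 \left(-5 + 5\right) 7 = 0 \cdot 0 \cdot 7 = 0 \cdot 7 = 0$)
$M + a{\left(-6 \right)} = 483 + 0 = 483$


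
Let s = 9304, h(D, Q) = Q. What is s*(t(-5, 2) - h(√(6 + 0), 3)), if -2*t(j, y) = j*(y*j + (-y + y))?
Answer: -260512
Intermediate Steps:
t(j, y) = -y*j²/2 (t(j, y) = -j*(y*j + (-y + y))/2 = -j*(j*y + 0)/2 = -j*j*y/2 = -y*j²/2)
s*(t(-5, 2) - h(√(6 + 0), 3)) = 9304*(-½*2*(-5)² - 1*3) = 9304*(-½*2*25 - 3) = 9304*(-25 - 3) = 9304*(-28) = -260512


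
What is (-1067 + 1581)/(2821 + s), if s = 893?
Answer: 257/1857 ≈ 0.13840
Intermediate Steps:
(-1067 + 1581)/(2821 + s) = (-1067 + 1581)/(2821 + 893) = 514/3714 = 514*(1/3714) = 257/1857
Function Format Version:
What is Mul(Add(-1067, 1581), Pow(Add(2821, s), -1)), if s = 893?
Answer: Rational(257, 1857) ≈ 0.13840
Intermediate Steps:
Mul(Add(-1067, 1581), Pow(Add(2821, s), -1)) = Mul(Add(-1067, 1581), Pow(Add(2821, 893), -1)) = Mul(514, Pow(3714, -1)) = Mul(514, Rational(1, 3714)) = Rational(257, 1857)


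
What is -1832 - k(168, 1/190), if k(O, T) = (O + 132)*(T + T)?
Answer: -34868/19 ≈ -1835.2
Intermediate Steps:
k(O, T) = 2*T*(132 + O) (k(O, T) = (132 + O)*(2*T) = 2*T*(132 + O))
-1832 - k(168, 1/190) = -1832 - 2*(132 + 168)/190 = -1832 - 2*300/190 = -1832 - 1*60/19 = -1832 - 60/19 = -34868/19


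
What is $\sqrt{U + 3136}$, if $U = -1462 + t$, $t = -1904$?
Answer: $i \sqrt{230} \approx 15.166 i$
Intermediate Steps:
$U = -3366$ ($U = -1462 - 1904 = -3366$)
$\sqrt{U + 3136} = \sqrt{-3366 + 3136} = \sqrt{-230} = i \sqrt{230}$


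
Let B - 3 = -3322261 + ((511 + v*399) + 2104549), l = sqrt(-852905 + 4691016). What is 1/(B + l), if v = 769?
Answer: -910367/828764236578 - sqrt(3838111)/828764236578 ≈ -1.1008e-6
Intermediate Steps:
l = sqrt(3838111) ≈ 1959.1
B = -910367 (B = 3 + (-3322261 + ((511 + 769*399) + 2104549)) = 3 + (-3322261 + ((511 + 306831) + 2104549)) = 3 + (-3322261 + (307342 + 2104549)) = 3 + (-3322261 + 2411891) = 3 - 910370 = -910367)
1/(B + l) = 1/(-910367 + sqrt(3838111))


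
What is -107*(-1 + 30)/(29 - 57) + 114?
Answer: 6295/28 ≈ 224.82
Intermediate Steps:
-107*(-1 + 30)/(29 - 57) + 114 = -3103/(-28) + 114 = -3103*(-1)/28 + 114 = -107*(-29/28) + 114 = 3103/28 + 114 = 6295/28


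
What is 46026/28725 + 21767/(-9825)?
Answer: -461471/752595 ≈ -0.61317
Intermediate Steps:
46026/28725 + 21767/(-9825) = 46026*(1/28725) + 21767*(-1/9825) = 15342/9575 - 21767/9825 = -461471/752595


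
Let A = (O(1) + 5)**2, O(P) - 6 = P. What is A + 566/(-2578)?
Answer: 185333/1289 ≈ 143.78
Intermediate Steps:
O(P) = 6 + P
A = 144 (A = ((6 + 1) + 5)**2 = (7 + 5)**2 = 12**2 = 144)
A + 566/(-2578) = 144 + 566/(-2578) = 144 + 566*(-1/2578) = 144 - 283/1289 = 185333/1289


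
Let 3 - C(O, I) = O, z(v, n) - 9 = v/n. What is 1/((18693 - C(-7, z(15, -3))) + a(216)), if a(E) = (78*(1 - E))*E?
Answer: -1/3603637 ≈ -2.7750e-7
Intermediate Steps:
z(v, n) = 9 + v/n
C(O, I) = 3 - O
a(E) = E*(78 - 78*E) (a(E) = (78 - 78*E)*E = E*(78 - 78*E))
1/((18693 - C(-7, z(15, -3))) + a(216)) = 1/((18693 - (3 - 1*(-7))) + 78*216*(1 - 1*216)) = 1/((18693 - (3 + 7)) + 78*216*(1 - 216)) = 1/((18693 - 1*10) + 78*216*(-215)) = 1/((18693 - 10) - 3622320) = 1/(18683 - 3622320) = 1/(-3603637) = -1/3603637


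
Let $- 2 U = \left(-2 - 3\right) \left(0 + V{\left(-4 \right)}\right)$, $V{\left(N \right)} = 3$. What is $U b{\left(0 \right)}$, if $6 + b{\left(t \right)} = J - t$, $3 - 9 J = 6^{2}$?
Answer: $- \frac{145}{2} \approx -72.5$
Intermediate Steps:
$J = - \frac{11}{3}$ ($J = \frac{1}{3} - \frac{6^{2}}{9} = \frac{1}{3} - 4 = - \frac{11}{3} \approx -3.6667$)
$b{\left(t \right)} = - \frac{29}{3} - t$ ($b{\left(t \right)} = -6 - \left(\frac{11}{3} + t\right) = - \frac{29}{3} - t$)
$U = \frac{15}{2}$ ($U = - \frac{\left(-2 - 3\right) \left(0 + 3\right)}{2} = - \frac{\left(-5\right) 3}{2} = \left(- \frac{1}{2}\right) \left(-15\right) = \frac{15}{2} \approx 7.5$)
$U b{\left(0 \right)} = \frac{15 \left(- \frac{29}{3} - 0\right)}{2} = \frac{15 \left(- \frac{29}{3} + 0\right)}{2} = \frac{15}{2} \left(- \frac{29}{3}\right) = - \frac{145}{2}$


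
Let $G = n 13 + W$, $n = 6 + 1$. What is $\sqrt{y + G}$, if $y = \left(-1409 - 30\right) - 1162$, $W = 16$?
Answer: $i \sqrt{2494} \approx 49.94 i$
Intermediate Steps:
$n = 7$
$G = 107$ ($G = 7 \cdot 13 + 16 = 91 + 16 = 107$)
$y = -2601$ ($y = -1439 - 1162 = -2601$)
$\sqrt{y + G} = \sqrt{-2601 + 107} = \sqrt{-2494} = i \sqrt{2494}$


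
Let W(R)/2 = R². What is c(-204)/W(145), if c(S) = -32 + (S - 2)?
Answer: -119/21025 ≈ -0.0056599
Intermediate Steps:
W(R) = 2*R²
c(S) = -34 + S (c(S) = -32 + (-2 + S) = -34 + S)
c(-204)/W(145) = (-34 - 204)/((2*145²)) = -238/(2*21025) = -238/42050 = -238*1/42050 = -119/21025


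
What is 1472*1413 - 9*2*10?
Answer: 2079756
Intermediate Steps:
1472*1413 - 9*2*10 = 2079936 - 18*10 = 2079936 - 180 = 2079756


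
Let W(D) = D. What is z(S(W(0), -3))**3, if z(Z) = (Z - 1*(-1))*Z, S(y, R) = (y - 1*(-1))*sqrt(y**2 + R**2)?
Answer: 1728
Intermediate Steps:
S(y, R) = sqrt(R**2 + y**2)*(1 + y) (S(y, R) = (y + 1)*sqrt(R**2 + y**2) = (1 + y)*sqrt(R**2 + y**2) = sqrt(R**2 + y**2)*(1 + y))
z(Z) = Z*(1 + Z) (z(Z) = (Z + 1)*Z = (1 + Z)*Z = Z*(1 + Z))
z(S(W(0), -3))**3 = ((sqrt((-3)**2 + 0**2)*(1 + 0))*(1 + sqrt((-3)**2 + 0**2)*(1 + 0)))**3 = ((sqrt(9 + 0)*1)*(1 + sqrt(9 + 0)*1))**3 = ((sqrt(9)*1)*(1 + sqrt(9)*1))**3 = ((3*1)*(1 + 3*1))**3 = (3*(1 + 3))**3 = (3*4)**3 = 12**3 = 1728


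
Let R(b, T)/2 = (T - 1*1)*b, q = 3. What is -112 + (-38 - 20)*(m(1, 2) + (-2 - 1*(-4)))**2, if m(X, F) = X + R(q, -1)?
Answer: -4810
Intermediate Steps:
R(b, T) = 2*b*(-1 + T) (R(b, T) = 2*((T - 1*1)*b) = 2*((T - 1)*b) = 2*((-1 + T)*b) = 2*(b*(-1 + T)) = 2*b*(-1 + T))
m(X, F) = -12 + X (m(X, F) = X + 2*3*(-1 - 1) = X + 2*3*(-2) = X - 12 = -12 + X)
-112 + (-38 - 20)*(m(1, 2) + (-2 - 1*(-4)))**2 = -112 + (-38 - 20)*((-12 + 1) + (-2 - 1*(-4)))**2 = -112 - 58*(-11 + (-2 + 4))**2 = -112 - 58*(-11 + 2)**2 = -112 - 58*(-9)**2 = -112 - 58*81 = -112 - 4698 = -4810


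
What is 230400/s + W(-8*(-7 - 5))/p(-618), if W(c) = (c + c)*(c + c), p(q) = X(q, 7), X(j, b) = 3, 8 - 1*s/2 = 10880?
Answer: 1853888/151 ≈ 12277.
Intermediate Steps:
s = -21744 (s = 16 - 2*10880 = 16 - 21760 = -21744)
p(q) = 3
W(c) = 4*c² (W(c) = (2*c)*(2*c) = 4*c²)
230400/s + W(-8*(-7 - 5))/p(-618) = 230400/(-21744) + (4*(-8*(-7 - 5))²)/3 = 230400*(-1/21744) + (4*(-8*(-12))²)*(⅓) = -1600/151 + (4*96²)*(⅓) = -1600/151 + (4*9216)*(⅓) = -1600/151 + 36864*(⅓) = -1600/151 + 12288 = 1853888/151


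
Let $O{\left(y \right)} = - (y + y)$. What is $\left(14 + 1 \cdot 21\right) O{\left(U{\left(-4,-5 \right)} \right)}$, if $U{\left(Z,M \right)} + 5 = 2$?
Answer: $210$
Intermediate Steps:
$U{\left(Z,M \right)} = -3$ ($U{\left(Z,M \right)} = -5 + 2 = -3$)
$O{\left(y \right)} = - 2 y$
$\left(14 + 1 \cdot 21\right) O{\left(U{\left(-4,-5 \right)} \right)} = \left(14 + 1 \cdot 21\right) \left(\left(-2\right) \left(-3\right)\right) = \left(14 + 21\right) 6 = 35 \cdot 6 = 210$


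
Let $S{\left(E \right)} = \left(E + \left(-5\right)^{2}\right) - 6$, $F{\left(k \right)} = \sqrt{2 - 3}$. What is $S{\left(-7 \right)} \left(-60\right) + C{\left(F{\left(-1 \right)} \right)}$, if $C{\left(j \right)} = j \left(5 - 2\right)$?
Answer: $-720 + 3 i \approx -720.0 + 3.0 i$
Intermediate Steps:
$F{\left(k \right)} = i$ ($F{\left(k \right)} = \sqrt{-1} = i$)
$C{\left(j \right)} = 3 j$ ($C{\left(j \right)} = j 3 = 3 j$)
$S{\left(E \right)} = 19 + E$ ($S{\left(E \right)} = \left(E + 25\right) - 6 = \left(25 + E\right) - 6 = 19 + E$)
$S{\left(-7 \right)} \left(-60\right) + C{\left(F{\left(-1 \right)} \right)} = \left(19 - 7\right) \left(-60\right) + 3 i = 12 \left(-60\right) + 3 i = -720 + 3 i$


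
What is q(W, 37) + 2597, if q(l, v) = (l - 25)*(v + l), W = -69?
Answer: 5605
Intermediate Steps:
q(l, v) = (-25 + l)*(l + v)
q(W, 37) + 2597 = ((-69)² - 25*(-69) - 25*37 - 69*37) + 2597 = (4761 + 1725 - 925 - 2553) + 2597 = 3008 + 2597 = 5605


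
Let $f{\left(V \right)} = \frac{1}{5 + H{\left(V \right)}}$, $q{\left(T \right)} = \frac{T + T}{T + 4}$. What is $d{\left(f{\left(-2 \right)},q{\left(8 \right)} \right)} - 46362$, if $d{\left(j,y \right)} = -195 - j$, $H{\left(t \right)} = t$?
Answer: $- \frac{139672}{3} \approx -46557.0$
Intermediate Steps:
$q{\left(T \right)} = \frac{2 T}{4 + T}$
$f{\left(V \right)} = \frac{1}{5 + V}$
$d{\left(f{\left(-2 \right)},q{\left(8 \right)} \right)} - 46362 = \left(-195 - \frac{1}{5 - 2}\right) - 46362 = \left(-195 - \frac{1}{3}\right) - 46362 = - \frac{586}{3} - 46362 = - \frac{139672}{3}$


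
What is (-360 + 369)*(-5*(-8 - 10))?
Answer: 810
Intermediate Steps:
(-360 + 369)*(-5*(-8 - 10)) = 9*(-5*(-18)) = 9*90 = 810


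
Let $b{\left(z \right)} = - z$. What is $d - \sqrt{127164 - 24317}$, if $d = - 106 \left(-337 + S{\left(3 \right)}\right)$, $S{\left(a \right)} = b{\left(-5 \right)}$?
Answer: $35192 - \sqrt{102847} \approx 34871.0$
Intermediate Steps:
$S{\left(a \right)} = 5$ ($S{\left(a \right)} = \left(-1\right) \left(-5\right) = 5$)
$d = 35192$ ($d = - 106 \left(-337 + 5\right) = \left(-106\right) \left(-332\right) = 35192$)
$d - \sqrt{127164 - 24317} = 35192 - \sqrt{127164 - 24317} = 35192 - \sqrt{102847}$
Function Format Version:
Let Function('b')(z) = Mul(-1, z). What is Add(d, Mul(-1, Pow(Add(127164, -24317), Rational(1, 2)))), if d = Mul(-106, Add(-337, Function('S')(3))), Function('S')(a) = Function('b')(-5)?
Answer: Add(35192, Mul(-1, Pow(102847, Rational(1, 2)))) ≈ 34871.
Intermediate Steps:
Function('S')(a) = 5 (Function('S')(a) = Mul(-1, -5) = 5)
d = 35192 (d = Mul(-106, Add(-337, 5)) = Mul(-106, -332) = 35192)
Add(d, Mul(-1, Pow(Add(127164, -24317), Rational(1, 2)))) = Add(35192, Mul(-1, Pow(Add(127164, -24317), Rational(1, 2)))) = Add(35192, Mul(-1, Pow(102847, Rational(1, 2))))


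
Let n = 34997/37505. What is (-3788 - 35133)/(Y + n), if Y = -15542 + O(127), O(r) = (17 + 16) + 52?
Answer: 1459732105/579679788 ≈ 2.5182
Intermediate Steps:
O(r) = 85 (O(r) = 33 + 52 = 85)
Y = -15457 (Y = -15542 + 85 = -15457)
n = 34997/37505 (n = 34997*(1/37505) = 34997/37505 ≈ 0.93313)
(-3788 - 35133)/(Y + n) = (-3788 - 35133)/(-15457 + 34997/37505) = -38921/(-579679788/37505) = -38921*(-37505/579679788) = 1459732105/579679788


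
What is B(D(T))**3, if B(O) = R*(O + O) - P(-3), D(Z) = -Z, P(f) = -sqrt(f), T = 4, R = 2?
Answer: -3952 + 765*I*sqrt(3) ≈ -3952.0 + 1325.0*I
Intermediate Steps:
B(O) = 4*O + I*sqrt(3) (B(O) = 2*(O + O) - (-1)*sqrt(-3) = 2*(2*O) - (-1)*I*sqrt(3) = 4*O - (-1)*I*sqrt(3) = 4*O + I*sqrt(3))
B(D(T))**3 = (4*(-1*4) + I*sqrt(3))**3 = (4*(-4) + I*sqrt(3))**3 = (-16 + I*sqrt(3))**3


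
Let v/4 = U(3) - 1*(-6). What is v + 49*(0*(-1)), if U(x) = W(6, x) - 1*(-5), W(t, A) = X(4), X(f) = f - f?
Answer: 44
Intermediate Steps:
X(f) = 0
W(t, A) = 0
U(x) = 5 (U(x) = 0 - 1*(-5) = 0 + 5 = 5)
v = 44 (v = 4*(5 - 1*(-6)) = 4*(5 + 6) = 4*11 = 44)
v + 49*(0*(-1)) = 44 + 49*(0*(-1)) = 44 + 49*0 = 44 + 0 = 44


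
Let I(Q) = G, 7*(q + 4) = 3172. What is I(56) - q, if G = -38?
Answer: -3410/7 ≈ -487.14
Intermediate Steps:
q = 3144/7 (q = -4 + (1/7)*3172 = -4 + 3172/7 = 3144/7 ≈ 449.14)
I(Q) = -38
I(56) - q = -38 - 1*3144/7 = -38 - 3144/7 = -3410/7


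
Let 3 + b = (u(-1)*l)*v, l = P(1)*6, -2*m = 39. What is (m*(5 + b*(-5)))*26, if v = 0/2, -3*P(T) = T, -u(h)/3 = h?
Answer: -10140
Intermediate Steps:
m = -39/2 (m = -1/2*39 = -39/2 ≈ -19.500)
u(h) = -3*h
P(T) = -T/3
v = 0 (v = 0*(1/2) = 0)
l = -2 (l = -1/3*1*6 = -1/3*6 = -2)
b = -3 (b = -3 + (-3*(-1)*(-2))*0 = -3 + (3*(-2))*0 = -3 - 6*0 = -3 + 0 = -3)
(m*(5 + b*(-5)))*26 = -39*(5 - 3*(-5))/2*26 = -39*(5 + 15)/2*26 = -39/2*20*26 = -390*26 = -10140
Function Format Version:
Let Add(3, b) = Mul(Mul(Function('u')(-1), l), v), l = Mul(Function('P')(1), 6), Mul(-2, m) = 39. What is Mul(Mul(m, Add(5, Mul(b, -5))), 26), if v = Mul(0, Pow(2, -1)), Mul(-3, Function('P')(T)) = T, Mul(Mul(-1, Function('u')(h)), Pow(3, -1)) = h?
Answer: -10140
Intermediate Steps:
m = Rational(-39, 2) (m = Mul(Rational(-1, 2), 39) = Rational(-39, 2) ≈ -19.500)
Function('u')(h) = Mul(-3, h)
Function('P')(T) = Mul(Rational(-1, 3), T)
v = 0 (v = Mul(0, Rational(1, 2)) = 0)
l = -2 (l = Mul(Mul(Rational(-1, 3), 1), 6) = Mul(Rational(-1, 3), 6) = -2)
b = -3 (b = Add(-3, Mul(Mul(Mul(-3, -1), -2), 0)) = Add(-3, Mul(Mul(3, -2), 0)) = Add(-3, Mul(-6, 0)) = Add(-3, 0) = -3)
Mul(Mul(m, Add(5, Mul(b, -5))), 26) = Mul(Mul(Rational(-39, 2), Add(5, Mul(-3, -5))), 26) = Mul(Mul(Rational(-39, 2), Add(5, 15)), 26) = Mul(Mul(Rational(-39, 2), 20), 26) = Mul(-390, 26) = -10140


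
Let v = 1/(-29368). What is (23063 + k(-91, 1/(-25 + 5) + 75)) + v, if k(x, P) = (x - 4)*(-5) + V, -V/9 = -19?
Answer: 696285911/29368 ≈ 23709.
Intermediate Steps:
v = -1/29368 ≈ -3.4051e-5
V = 171 (V = -9*(-19) = 171)
k(x, P) = 191 - 5*x (k(x, P) = (x - 4)*(-5) + 171 = (-4 + x)*(-5) + 171 = (20 - 5*x) + 171 = 191 - 5*x)
(23063 + k(-91, 1/(-25 + 5) + 75)) + v = (23063 + (191 - 5*(-91))) - 1/29368 = (23063 + (191 + 455)) - 1/29368 = (23063 + 646) - 1/29368 = 23709 - 1/29368 = 696285911/29368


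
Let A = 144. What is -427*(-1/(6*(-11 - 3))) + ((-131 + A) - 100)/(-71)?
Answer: -3287/852 ≈ -3.8580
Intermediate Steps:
-427*(-1/(6*(-11 - 3))) + ((-131 + A) - 100)/(-71) = -427*(-1/(6*(-11 - 3))) + ((-131 + 144) - 100)/(-71) = -427/((-6*(-14))) + (13 - 100)*(-1/71) = -427/84 - 87*(-1/71) = -427*1/84 + 87/71 = -61/12 + 87/71 = -3287/852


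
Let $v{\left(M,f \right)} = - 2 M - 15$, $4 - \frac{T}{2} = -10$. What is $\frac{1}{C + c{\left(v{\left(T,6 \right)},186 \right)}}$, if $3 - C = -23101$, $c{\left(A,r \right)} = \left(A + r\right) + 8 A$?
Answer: $\frac{1}{22651} \approx 4.4148 \cdot 10^{-5}$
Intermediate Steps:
$T = 28$ ($T = 8 - -20 = 8 + 20 = 28$)
$v{\left(M,f \right)} = -15 - 2 M$
$c{\left(A,r \right)} = r + 9 A$
$C = 23104$ ($C = 3 - -23101 = 3 + 23101 = 23104$)
$\frac{1}{C + c{\left(v{\left(T,6 \right)},186 \right)}} = \frac{1}{23104 + \left(186 + 9 \left(-15 - 56\right)\right)} = \frac{1}{23104 + \left(186 + 9 \left(-71\right)\right)} = \frac{1}{23104 + \left(186 - 639\right)} = \frac{1}{23104 - 453} = \frac{1}{22651}$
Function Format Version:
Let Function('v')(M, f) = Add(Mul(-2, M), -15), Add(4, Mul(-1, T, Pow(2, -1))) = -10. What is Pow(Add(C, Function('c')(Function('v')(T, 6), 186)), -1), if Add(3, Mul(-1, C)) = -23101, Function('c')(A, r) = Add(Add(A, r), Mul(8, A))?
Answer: Rational(1, 22651) ≈ 4.4148e-5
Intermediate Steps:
T = 28 (T = Add(8, Mul(-2, -10)) = Add(8, 20) = 28)
Function('v')(M, f) = Add(-15, Mul(-2, M))
Function('c')(A, r) = Add(r, Mul(9, A))
C = 23104 (C = Add(3, Mul(-1, -23101)) = Add(3, 23101) = 23104)
Pow(Add(C, Function('c')(Function('v')(T, 6), 186)), -1) = Pow(Add(23104, Add(186, Mul(9, Add(-15, Mul(-2, 28))))), -1) = Pow(Add(23104, Add(186, Mul(9, Add(-15, -56)))), -1) = Pow(Add(23104, Add(186, Mul(9, -71))), -1) = Pow(Add(23104, Add(186, -639)), -1) = Pow(Add(23104, -453), -1) = Pow(22651, -1) = Rational(1, 22651)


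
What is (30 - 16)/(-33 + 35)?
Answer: 7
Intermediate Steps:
(30 - 16)/(-33 + 35) = 14/2 = (1/2)*14 = 7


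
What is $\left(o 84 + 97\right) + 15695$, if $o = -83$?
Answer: $8820$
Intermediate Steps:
$\left(o 84 + 97\right) + 15695 = \left(\left(-83\right) 84 + 97\right) + 15695 = \left(-6972 + 97\right) + 15695 = -6875 + 15695 = 8820$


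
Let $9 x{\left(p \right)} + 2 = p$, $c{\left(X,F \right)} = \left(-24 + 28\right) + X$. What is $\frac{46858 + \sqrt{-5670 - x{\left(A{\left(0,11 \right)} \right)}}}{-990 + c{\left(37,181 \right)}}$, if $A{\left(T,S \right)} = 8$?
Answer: $- \frac{46858}{949} - \frac{2 i \sqrt{12759}}{2847} \approx -49.376 - 0.079351 i$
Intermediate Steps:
$c{\left(X,F \right)} = 4 + X$
$x{\left(p \right)} = - \frac{2}{9} + \frac{p}{9}$
$\frac{46858 + \sqrt{-5670 - x{\left(A{\left(0,11 \right)} \right)}}}{-990 + c{\left(37,181 \right)}} = \frac{46858 + \sqrt{-5670 - \left(- \frac{2}{9} + \frac{1}{9} \cdot 8\right)}}{-990 + \left(4 + 37\right)} = \frac{46858 + \sqrt{-5670 - \left(- \frac{2}{9} + \frac{8}{9}\right)}}{-990 + 41} = \frac{46858 + \sqrt{-5670 - \frac{2}{3}}}{-949} = \left(46858 + \sqrt{-5670 - \frac{2}{3}}\right) \left(- \frac{1}{949}\right) = \left(46858 + \sqrt{- \frac{17012}{3}}\right) \left(- \frac{1}{949}\right) = \left(46858 + \frac{2 i \sqrt{12759}}{3}\right) \left(- \frac{1}{949}\right) = - \frac{46858}{949} - \frac{2 i \sqrt{12759}}{2847}$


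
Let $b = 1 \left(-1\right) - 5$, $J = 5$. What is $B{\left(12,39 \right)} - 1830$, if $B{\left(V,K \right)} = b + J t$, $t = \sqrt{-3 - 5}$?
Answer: $-1836 + 10 i \sqrt{2} \approx -1836.0 + 14.142 i$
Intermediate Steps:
$t = 2 i \sqrt{2}$ ($t = \sqrt{-8} = 2 i \sqrt{2} \approx 2.8284 i$)
$b = -6$ ($b = -1 - 5 = -6$)
$B{\left(V,K \right)} = -6 + 10 i \sqrt{2}$ ($B{\left(V,K \right)} = -6 + 5 \cdot 2 i \sqrt{2} = -6 + 10 i \sqrt{2}$)
$B{\left(12,39 \right)} - 1830 = \left(-6 + 10 i \sqrt{2}\right) - 1830 = -1836 + 10 i \sqrt{2}$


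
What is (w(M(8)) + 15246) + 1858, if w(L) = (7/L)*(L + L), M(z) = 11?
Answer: 17118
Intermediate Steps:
w(L) = 14 (w(L) = (7/L)*(2*L) = 14)
(w(M(8)) + 15246) + 1858 = (14 + 15246) + 1858 = 15260 + 1858 = 17118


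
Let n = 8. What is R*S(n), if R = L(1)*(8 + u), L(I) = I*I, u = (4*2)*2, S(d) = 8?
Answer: 192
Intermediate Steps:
u = 16 (u = 8*2 = 16)
L(I) = I**2
R = 24 (R = 1**2*(8 + 16) = 1*24 = 24)
R*S(n) = 24*8 = 192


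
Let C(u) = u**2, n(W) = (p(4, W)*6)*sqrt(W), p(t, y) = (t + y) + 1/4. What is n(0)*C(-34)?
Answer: 0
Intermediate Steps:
p(t, y) = 1/4 + t + y (p(t, y) = (t + y) + 1/4 = 1/4 + t + y)
n(W) = sqrt(W)*(51/2 + 6*W) (n(W) = ((1/4 + 4 + W)*6)*sqrt(W) = ((17/4 + W)*6)*sqrt(W) = (51/2 + 6*W)*sqrt(W) = sqrt(W)*(51/2 + 6*W))
n(0)*C(-34) = (sqrt(0)*(51/2 + 6*0))*(-34)**2 = (0*(51/2 + 0))*1156 = (0*(51/2))*1156 = 0*1156 = 0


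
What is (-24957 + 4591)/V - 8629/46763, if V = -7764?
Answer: 442689851/181533966 ≈ 2.4386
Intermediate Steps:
(-24957 + 4591)/V - 8629/46763 = (-24957 + 4591)/(-7764) - 8629/46763 = -20366*(-1/7764) - 8629*1/46763 = 10183/3882 - 8629/46763 = 442689851/181533966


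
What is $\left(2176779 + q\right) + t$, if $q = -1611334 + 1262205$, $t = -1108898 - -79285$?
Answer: $798037$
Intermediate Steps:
$t = -1029613$ ($t = -1108898 + 79285 = -1029613$)
$q = -349129$
$\left(2176779 + q\right) + t = \left(2176779 - 349129\right) - 1029613 = 1827650 - 1029613 = 798037$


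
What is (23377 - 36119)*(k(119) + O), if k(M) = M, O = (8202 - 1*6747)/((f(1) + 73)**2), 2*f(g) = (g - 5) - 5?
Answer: -28533555602/18769 ≈ -1.5202e+6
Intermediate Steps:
f(g) = -5 + g/2 (f(g) = ((g - 5) - 5)/2 = ((-5 + g) - 5)/2 = (-10 + g)/2 = -5 + g/2)
O = 5820/18769 (O = (8202 - 1*6747)/(((-5 + (1/2)*1) + 73)**2) = (8202 - 6747)/(((-5 + 1/2) + 73)**2) = 1455/((-9/2 + 73)**2) = 1455/((137/2)**2) = 1455/(18769/4) = 1455*(4/18769) = 5820/18769 ≈ 0.31009)
(23377 - 36119)*(k(119) + O) = (23377 - 36119)*(119 + 5820/18769) = -12742*2239331/18769 = -28533555602/18769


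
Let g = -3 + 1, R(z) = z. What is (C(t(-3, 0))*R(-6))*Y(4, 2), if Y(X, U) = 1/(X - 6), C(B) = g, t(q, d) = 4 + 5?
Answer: -6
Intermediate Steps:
t(q, d) = 9
g = -2
C(B) = -2
Y(X, U) = 1/(-6 + X)
(C(t(-3, 0))*R(-6))*Y(4, 2) = (-2*(-6))/(-6 + 4) = 12/(-2) = 12*(-½) = -6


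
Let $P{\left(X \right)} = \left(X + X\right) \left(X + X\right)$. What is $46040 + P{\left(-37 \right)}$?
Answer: $51516$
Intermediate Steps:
$P{\left(X \right)} = 4 X^{2}$ ($P{\left(X \right)} = 2 X 2 X = 4 X^{2}$)
$46040 + P{\left(-37 \right)} = 46040 + 4 \left(-37\right)^{2} = 46040 + 4 \cdot 1369 = 46040 + 5476 = 51516$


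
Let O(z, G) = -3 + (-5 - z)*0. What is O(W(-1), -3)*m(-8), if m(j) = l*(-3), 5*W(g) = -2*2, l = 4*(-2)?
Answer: -72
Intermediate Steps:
l = -8
W(g) = -4/5 (W(g) = (-2*2)/5 = (1/5)*(-4) = -4/5)
m(j) = 24 (m(j) = -8*(-3) = 24)
O(z, G) = -3 (O(z, G) = -3 + 0 = -3)
O(W(-1), -3)*m(-8) = -3*24 = -72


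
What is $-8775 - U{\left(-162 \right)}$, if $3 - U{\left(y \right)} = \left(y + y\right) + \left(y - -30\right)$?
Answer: $-9234$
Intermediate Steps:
$U{\left(y \right)} = -27 - 3 y$ ($U{\left(y \right)} = 3 - \left(\left(y + y\right) + \left(y - -30\right)\right) = 3 - \left(2 y + \left(y + 30\right)\right) = 3 - \left(2 y + \left(30 + y\right)\right) = 3 - \left(30 + 3 y\right) = -27 - 3 y$)
$-8775 - U{\left(-162 \right)} = -8775 - \left(-27 - -486\right) = -8775 - \left(-27 + 486\right) = -8775 - 459 = -9234$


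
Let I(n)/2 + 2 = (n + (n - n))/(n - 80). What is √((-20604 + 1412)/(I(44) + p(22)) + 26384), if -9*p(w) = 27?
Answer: 2*√51326570/85 ≈ 168.57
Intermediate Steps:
p(w) = -3 (p(w) = -⅑*27 = -3)
I(n) = -4 + 2*n/(-80 + n) (I(n) = -4 + 2*((n + (n - n))/(n - 80)) = -4 + 2*((n + 0)/(-80 + n)) = -4 + 2*(n/(-80 + n)) = -4 + 2*n/(-80 + n))
√((-20604 + 1412)/(I(44) + p(22)) + 26384) = √((-20604 + 1412)/(2*(160 - 1*44)/(-80 + 44) - 3) + 26384) = √(-19192/(2*(160 - 44)/(-36) - 3) + 26384) = √(-19192/(2*(-1/36)*116 - 3) + 26384) = √(-19192/(-58/9 - 3) + 26384) = √(-19192/(-85/9) + 26384) = √(-19192*(-9/85) + 26384) = √(172728/85 + 26384) = √(2415368/85) = 2*√51326570/85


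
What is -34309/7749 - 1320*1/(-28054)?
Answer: -476138003/108695223 ≈ -4.3805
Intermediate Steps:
-34309/7749 - 1320*1/(-28054) = -34309*1/7749 - 1320*(-1/28054) = -34309/7749 + 660/14027 = -476138003/108695223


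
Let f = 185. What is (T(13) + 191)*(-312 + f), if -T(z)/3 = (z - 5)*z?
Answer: 15367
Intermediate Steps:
T(z) = -3*z*(-5 + z) (T(z) = -3*(z - 5)*z = -3*(-5 + z)*z = -3*z*(-5 + z))
(T(13) + 191)*(-312 + f) = (3*13*(5 - 1*13) + 191)*(-312 + 185) = (3*13*(5 - 13) + 191)*(-127) = (3*13*(-8) + 191)*(-127) = (-312 + 191)*(-127) = -121*(-127) = 15367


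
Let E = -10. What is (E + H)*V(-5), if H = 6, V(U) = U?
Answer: 20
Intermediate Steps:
(E + H)*V(-5) = (-10 + 6)*(-5) = -4*(-5) = 20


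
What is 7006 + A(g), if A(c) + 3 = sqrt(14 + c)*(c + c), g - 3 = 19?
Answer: 7267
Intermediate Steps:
g = 22 (g = 3 + 19 = 22)
A(c) = -3 + 2*c*sqrt(14 + c) (A(c) = -3 + sqrt(14 + c)*(c + c) = -3 + sqrt(14 + c)*(2*c) = -3 + 2*c*sqrt(14 + c))
7006 + A(g) = 7006 + (-3 + 2*22*sqrt(14 + 22)) = 7006 + (-3 + 2*22*sqrt(36)) = 7006 + (-3 + 2*22*6) = 7006 + (-3 + 264) = 7006 + 261 = 7267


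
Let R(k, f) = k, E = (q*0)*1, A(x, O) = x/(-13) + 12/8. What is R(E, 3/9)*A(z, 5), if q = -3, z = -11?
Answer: 0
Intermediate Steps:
A(x, O) = 3/2 - x/13 (A(x, O) = x*(-1/13) + 12*(⅛) = -x/13 + 3/2 = 3/2 - x/13)
E = 0 (E = -3*0*1 = 0*1 = 0)
R(E, 3/9)*A(z, 5) = 0*(3/2 - 1/13*(-11)) = 0*(3/2 + 11/13) = 0*(61/26) = 0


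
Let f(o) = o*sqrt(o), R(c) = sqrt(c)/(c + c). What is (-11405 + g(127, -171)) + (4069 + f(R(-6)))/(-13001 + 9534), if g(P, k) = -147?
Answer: -40054853/3467 + 2**(3/4)*3**(1/4)*(-I)**(7/2)/83208 ≈ -11553.0 + 1.8809e-5*I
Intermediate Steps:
R(c) = 1/(2*sqrt(c)) (R(c) = sqrt(c)/((2*c)) = (1/(2*c))*sqrt(c) = 1/(2*sqrt(c)))
f(o) = o**(3/2)
(-11405 + g(127, -171)) + (4069 + f(R(-6)))/(-13001 + 9534) = (-11405 - 147) + (4069 + (1/(2*sqrt(-6)))**(3/2))/(-13001 + 9534) = -11552 + (4069 + ((-I*sqrt(6)/6)/2)**(3/2))/(-3467) = -11552 + (4069 + (-I*sqrt(6)/12)**(3/2))*(-1/3467) = -11552 + (4069 + 2**(3/4)*3**(1/4)*(-I)**(3/2)/24)*(-1/3467) = -11552 + (-4069/3467 - 2**(3/4)*3**(1/4)*(-I)**(3/2)/83208) = -40054853/3467 - 2**(3/4)*3**(1/4)*(-I)**(3/2)/83208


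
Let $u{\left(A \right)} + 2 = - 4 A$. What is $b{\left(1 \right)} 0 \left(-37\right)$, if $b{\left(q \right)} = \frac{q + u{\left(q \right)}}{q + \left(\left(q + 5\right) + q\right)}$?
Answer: $0$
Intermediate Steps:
$u{\left(A \right)} = -2 - 4 A$
$b{\left(q \right)} = \frac{-2 - 3 q}{5 + 3 q}$ ($b{\left(q \right)} = \frac{q - \left(2 + 4 q\right)}{q + \left(\left(q + 5\right) + q\right)} = \frac{-2 - 3 q}{q + \left(\left(5 + q\right) + q\right)} = \frac{-2 - 3 q}{q + \left(5 + 2 q\right)} = \frac{-2 - 3 q}{5 + 3 q}$)
$b{\left(1 \right)} 0 \left(-37\right) = \frac{-2 - 3}{5 + 3 \cdot 1} \cdot 0 \left(-37\right) = \frac{-2 - 3}{5 + 3} \cdot 0 \left(-37\right) = \frac{1}{8} \left(-5\right) 0 \left(-37\right) = \left(- \frac{5}{8}\right) 0 \left(-37\right) = 0 \left(-37\right) = 0$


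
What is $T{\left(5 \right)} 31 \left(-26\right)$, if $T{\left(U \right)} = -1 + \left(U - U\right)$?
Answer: $806$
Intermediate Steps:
$T{\left(U \right)} = -1$ ($T{\left(U \right)} = -1 + 0 = -1$)
$T{\left(5 \right)} 31 \left(-26\right) = \left(-1\right) 31 \left(-26\right) = \left(-31\right) \left(-26\right) = 806$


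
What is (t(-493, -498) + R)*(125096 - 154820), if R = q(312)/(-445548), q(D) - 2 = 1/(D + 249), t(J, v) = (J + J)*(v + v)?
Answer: -608022456599603065/20829369 ≈ -2.9191e+10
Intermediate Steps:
t(J, v) = 4*J*v (t(J, v) = (2*J)*(2*v) = 4*J*v)
q(D) = 2 + 1/(249 + D) (q(D) = 2 + 1/(D + 249) = 2 + 1/(249 + D))
R = -1123/249952428 (R = ((499 + 2*312)/(249 + 312))/(-445548) = ((499 + 624)/561)*(-1/445548) = ((1/561)*1123)*(-1/445548) = (1123/561)*(-1/445548) = -1123/249952428 ≈ -4.4929e-6)
(t(-493, -498) + R)*(125096 - 154820) = (4*(-493)*(-498) - 1123/249952428)*(125096 - 154820) = (982056 - 1123/249952428)*(-29724) = (245467281630845/249952428)*(-29724) = -608022456599603065/20829369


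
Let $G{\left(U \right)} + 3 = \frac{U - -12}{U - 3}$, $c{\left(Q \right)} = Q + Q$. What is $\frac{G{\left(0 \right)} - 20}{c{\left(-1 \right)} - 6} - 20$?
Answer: $- \frac{133}{8} \approx -16.625$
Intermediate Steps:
$c{\left(Q \right)} = 2 Q$
$G{\left(U \right)} = -3 + \frac{12 + U}{-3 + U}$ ($G{\left(U \right)} = -3 + \frac{U - -12}{U - 3} = -3 + \frac{U + 12}{-3 + U} = -3 + \frac{12 + U}{-3 + U}$)
$\frac{G{\left(0 \right)} - 20}{c{\left(-1 \right)} - 6} - 20 = \frac{\frac{21 - 0}{-3 + 0} - 20}{2 \left(-1\right) - 6} - 20 = \frac{\frac{21 + 0}{-3} - 20}{-2 - 6} - 20 = \frac{\left(- \frac{1}{3}\right) 21 - 20}{-8} - 20 = \left(-7 - 20\right) \left(- \frac{1}{8}\right) - 20 = \left(-27\right) \left(- \frac{1}{8}\right) - 20 = \frac{27}{8} - 20 = - \frac{133}{8}$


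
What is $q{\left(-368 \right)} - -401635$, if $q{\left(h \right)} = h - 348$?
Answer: $400919$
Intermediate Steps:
$q{\left(h \right)} = -348 + h$
$q{\left(-368 \right)} - -401635 = \left(-348 - 368\right) - -401635 = -716 + 401635 = 400919$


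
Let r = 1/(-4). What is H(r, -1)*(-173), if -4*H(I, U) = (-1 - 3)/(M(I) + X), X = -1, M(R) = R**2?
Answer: 2768/15 ≈ 184.53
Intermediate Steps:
r = -1/4 ≈ -0.25000
H(I, U) = 1/(-1 + I**2) (H(I, U) = -(-1 - 3)/(4*(I**2 - 1)) = -(-1)/(-1 + I**2) = 1/(-1 + I**2))
H(r, -1)*(-173) = -173/(-1 + (-1/4)**2) = -173/(-1 + 1/16) = -173/(-15/16) = -16/15*(-173) = 2768/15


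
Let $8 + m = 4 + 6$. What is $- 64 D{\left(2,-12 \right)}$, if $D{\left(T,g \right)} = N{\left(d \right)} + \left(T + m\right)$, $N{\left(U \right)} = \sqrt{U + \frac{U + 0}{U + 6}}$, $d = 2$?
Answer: $-352$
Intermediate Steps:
$m = 2$ ($m = -8 + \left(4 + 6\right) = -8 + 10 = 2$)
$N{\left(U \right)} = \sqrt{U + \frac{U}{6 + U}}$
$D{\left(T,g \right)} = \frac{7}{2} + T$ ($D{\left(T,g \right)} = \sqrt{\frac{2 \left(7 + 2\right)}{6 + 2}} + \left(T + 2\right) = \sqrt{2 \cdot \frac{1}{8} \cdot 9} + \left(2 + T\right) = \sqrt{\frac{9}{4}} + \left(2 + T\right) = \frac{3}{2} + \left(2 + T\right) = \frac{7}{2} + T$)
$- 64 D{\left(2,-12 \right)} = - 64 \left(\frac{7}{2} + 2\right) = \left(-64\right) \frac{11}{2} = -352$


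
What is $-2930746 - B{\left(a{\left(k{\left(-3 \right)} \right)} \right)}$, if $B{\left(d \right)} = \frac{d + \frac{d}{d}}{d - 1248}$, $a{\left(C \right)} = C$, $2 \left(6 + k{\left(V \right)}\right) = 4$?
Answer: $- \frac{3669293995}{1252} \approx -2.9307 \cdot 10^{6}$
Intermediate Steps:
$k{\left(V \right)} = -4$ ($k{\left(V \right)} = -6 + \frac{1}{2} \cdot 4 = -6 + 2 = -4$)
$B{\left(d \right)} = \frac{1 + d}{-1248 + d}$ ($B{\left(d \right)} = \frac{d + 1}{-1248 + d} = \frac{1 + d}{-1248 + d}$)
$-2930746 - B{\left(a{\left(k{\left(-3 \right)} \right)} \right)} = -2930746 - \frac{1 - 4}{-1248 - 4} = -2930746 - \frac{1}{-1252} \left(-3\right) = -2930746 - \left(- \frac{1}{1252}\right) \left(-3\right) = -2930746 - \frac{3}{1252} = - \frac{3669293995}{1252}$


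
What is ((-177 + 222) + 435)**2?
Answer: 230400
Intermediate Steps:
((-177 + 222) + 435)**2 = (45 + 435)**2 = 480**2 = 230400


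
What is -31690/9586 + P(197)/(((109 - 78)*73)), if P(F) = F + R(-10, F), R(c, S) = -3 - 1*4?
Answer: -34946565/10846559 ≈ -3.2219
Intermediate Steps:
R(c, S) = -7 (R(c, S) = -3 - 4 = -7)
P(F) = -7 + F (P(F) = F - 7 = -7 + F)
-31690/9586 + P(197)/(((109 - 78)*73)) = -31690/9586 + (-7 + 197)/(((109 - 78)*73)) = -31690*1/9586 + 190/((31*73)) = -15845/4793 + 190/2263 = -34946565/10846559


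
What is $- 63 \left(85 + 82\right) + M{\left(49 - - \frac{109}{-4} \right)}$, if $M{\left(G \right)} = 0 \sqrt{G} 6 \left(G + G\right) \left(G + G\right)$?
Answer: $-10521$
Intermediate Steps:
$M{\left(G \right)} = 0$ ($M{\left(G \right)} = 0 \cdot 6 \cdot 2 G 2 G = 0 \cdot 4 G^{2} = 0$)
$- 63 \left(85 + 82\right) + M{\left(49 - - \frac{109}{-4} \right)} = - 63 \left(85 + 82\right) + 0 = \left(-63\right) 167 + 0 = -10521 + 0 = -10521$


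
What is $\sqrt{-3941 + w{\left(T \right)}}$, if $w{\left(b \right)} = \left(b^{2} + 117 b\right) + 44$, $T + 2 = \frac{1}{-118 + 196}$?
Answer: $\frac{i \sqrt{25099853}}{78} \approx 64.23 i$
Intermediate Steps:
$T = - \frac{155}{78}$ ($T = -2 + \frac{1}{-118 + 196} = -2 + \frac{1}{78} = - \frac{155}{78} \approx -1.9872$)
$w{\left(b \right)} = 44 + b^{2} + 117 b$
$\sqrt{-3941 + w{\left(T \right)}} = \sqrt{-3941 + \left(44 + \left(- \frac{155}{78}\right)^{2} + 117 \left(- \frac{155}{78}\right)\right)} = \sqrt{-3941 + \left(44 + \frac{24025}{6084} - \frac{465}{2}\right)} = \sqrt{-3941 - \frac{1122809}{6084}} = \sqrt{- \frac{25099853}{6084}} = \frac{i \sqrt{25099853}}{78}$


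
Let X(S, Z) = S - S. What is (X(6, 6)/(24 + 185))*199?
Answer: 0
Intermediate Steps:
X(S, Z) = 0
(X(6, 6)/(24 + 185))*199 = (0/(24 + 185))*199 = (0/209)*199 = (0*(1/209))*199 = 0*199 = 0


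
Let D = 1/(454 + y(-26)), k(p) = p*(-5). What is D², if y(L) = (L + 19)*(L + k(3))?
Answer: 1/549081 ≈ 1.8212e-6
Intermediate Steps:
k(p) = -5*p
y(L) = (-15 + L)*(19 + L) (y(L) = (L + 19)*(L - 5*3) = (19 + L)*(L - 15) = (19 + L)*(-15 + L) = (-15 + L)*(19 + L))
D = 1/741 (D = 1/(454 + (-285 + (-26)² + 4*(-26))) = 1/(454 + (-285 + 676 - 104)) = 1/(454 + 287) = 1/741 ≈ 0.0013495)
D² = (1/741)² = 1/549081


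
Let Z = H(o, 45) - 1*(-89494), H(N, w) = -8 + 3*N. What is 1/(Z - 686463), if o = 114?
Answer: -1/596635 ≈ -1.6761e-6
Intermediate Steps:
Z = 89828 (Z = (-8 + 3*114) - 1*(-89494) = (-8 + 342) + 89494 = 334 + 89494 = 89828)
1/(Z - 686463) = 1/(89828 - 686463) = 1/(-596635) = -1/596635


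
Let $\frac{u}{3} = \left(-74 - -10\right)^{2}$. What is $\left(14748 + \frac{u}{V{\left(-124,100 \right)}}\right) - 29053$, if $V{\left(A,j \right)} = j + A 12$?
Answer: $- \frac{4966907}{347} \approx -14314.0$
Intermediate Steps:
$V{\left(A,j \right)} = j + 12 A$
$u = 12288$ ($u = 3 \left(-74 - -10\right)^{2} = 3 \left(-74 + 10\right)^{2} = 3 \left(-64\right)^{2} = 3 \cdot 4096 = 12288$)
$\left(14748 + \frac{u}{V{\left(-124,100 \right)}}\right) - 29053 = \left(14748 + \frac{12288}{100 + 12 \left(-124\right)}\right) - 29053 = \left(14748 + \frac{12288}{100 - 1488}\right) - 29053 = \left(14748 + \frac{12288}{-1388}\right) - 29053 = \left(14748 + 12288 \left(- \frac{1}{1388}\right)\right) - 29053 = \left(14748 - \frac{3072}{347}\right) - 29053 = \frac{5114484}{347} - 29053 = - \frac{4966907}{347}$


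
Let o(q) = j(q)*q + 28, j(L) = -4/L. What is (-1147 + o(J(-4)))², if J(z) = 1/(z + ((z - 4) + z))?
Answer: 1261129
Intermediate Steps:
J(z) = 1/(-4 + 3*z) (J(z) = 1/(z + ((-4 + z) + z)) = 1/(z + (-4 + 2*z)) = 1/(-4 + 3*z))
o(q) = 24 (o(q) = (-4/q)*q + 28 = -4 + 28 = 24)
(-1147 + o(J(-4)))² = (-1147 + 24)² = (-1123)² = 1261129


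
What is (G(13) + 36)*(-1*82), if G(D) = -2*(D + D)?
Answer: 1312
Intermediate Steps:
G(D) = -4*D
(G(13) + 36)*(-1*82) = (-4*13 + 36)*(-1*82) = (-52 + 36)*(-82) = -16*(-82) = 1312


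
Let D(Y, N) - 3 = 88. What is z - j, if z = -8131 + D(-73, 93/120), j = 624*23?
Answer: -22392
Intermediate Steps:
D(Y, N) = 91 (D(Y, N) = 3 + 88 = 91)
j = 14352
z = -8040 (z = -8131 + 91 = -8040)
z - j = -8040 - 1*14352 = -8040 - 14352 = -22392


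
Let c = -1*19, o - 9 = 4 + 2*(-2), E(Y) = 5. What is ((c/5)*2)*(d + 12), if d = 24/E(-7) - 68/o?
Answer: -15808/225 ≈ -70.258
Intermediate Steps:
o = 9 (o = 9 + (4 + 2*(-2)) = 9 + (4 - 4) = 9 + 0 = 9)
c = -19
d = -124/45 (d = 24/5 - 68/9 = -124/45 ≈ -2.7556)
((c/5)*2)*(d + 12) = (-19/5*2)*(-124/45 + 12) = (-19*⅕*2)*(416/45) = -19/5*2*(416/45) = -38/5*416/45 = -15808/225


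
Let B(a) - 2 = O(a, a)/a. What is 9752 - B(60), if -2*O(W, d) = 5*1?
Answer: 234001/24 ≈ 9750.0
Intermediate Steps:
O(W, d) = -5/2
B(a) = 2 - 5/(2*a)
9752 - B(60) = 9752 - (2 - 5/2/60) = 9752 - (2 - 5/2*1/60) = 9752 - (2 - 1/24) = 9752 - 1*47/24 = 9752 - 47/24 = 234001/24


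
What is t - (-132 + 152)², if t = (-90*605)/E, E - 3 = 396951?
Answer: -8824225/22053 ≈ -400.14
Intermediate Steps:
E = 396954 (E = 3 + 396951 = 396954)
t = -3025/22053 (t = -90*605/396954 = -54450*1/396954 = -3025/22053 ≈ -0.13717)
t - (-132 + 152)² = -3025/22053 - (-132 + 152)² = -3025/22053 - 1*20² = -3025/22053 - 1*400 = -3025/22053 - 400 = -8824225/22053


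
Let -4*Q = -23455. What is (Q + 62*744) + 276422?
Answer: 1313655/4 ≈ 3.2841e+5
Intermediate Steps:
Q = 23455/4 (Q = -¼*(-23455) = 23455/4 ≈ 5863.8)
(Q + 62*744) + 276422 = (23455/4 + 62*744) + 276422 = (23455/4 + 46128) + 276422 = 207967/4 + 276422 = 1313655/4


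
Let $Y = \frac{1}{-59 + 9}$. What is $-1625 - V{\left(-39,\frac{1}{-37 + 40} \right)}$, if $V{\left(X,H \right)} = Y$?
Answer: $- \frac{81249}{50} \approx -1625.0$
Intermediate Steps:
$Y = - \frac{1}{50}$ ($Y = \frac{1}{-50} = - \frac{1}{50} \approx -0.02$)
$V{\left(X,H \right)} = - \frac{1}{50}$
$-1625 - V{\left(-39,\frac{1}{-37 + 40} \right)} = -1625 - - \frac{1}{50} = -1625 + \frac{1}{50} = - \frac{81249}{50}$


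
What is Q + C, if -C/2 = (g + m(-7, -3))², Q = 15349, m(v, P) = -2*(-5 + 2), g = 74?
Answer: 2549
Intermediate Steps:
m(v, P) = 6 (m(v, P) = -2*(-3) = 6)
C = -12800 (C = -2*(74 + 6)² = -2*80² = -2*6400 = -12800)
Q + C = 15349 - 12800 = 2549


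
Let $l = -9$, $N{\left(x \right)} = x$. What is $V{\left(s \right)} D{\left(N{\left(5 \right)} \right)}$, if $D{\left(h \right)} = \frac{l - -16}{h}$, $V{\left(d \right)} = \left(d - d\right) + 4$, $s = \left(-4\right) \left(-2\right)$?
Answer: $\frac{28}{5} \approx 5.6$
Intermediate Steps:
$s = 8$
$V{\left(d \right)} = 4$ ($V{\left(d \right)} = 0 + 4 = 4$)
$D{\left(h \right)} = \frac{7}{h}$ ($D{\left(h \right)} = \frac{-9 - -16}{h} = \frac{-9 + 16}{h} = \frac{7}{h}$)
$V{\left(s \right)} D{\left(N{\left(5 \right)} \right)} = 4 \cdot \frac{7}{5} = \frac{28}{5}$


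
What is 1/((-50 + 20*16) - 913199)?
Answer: -1/912929 ≈ -1.0954e-6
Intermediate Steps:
1/((-50 + 20*16) - 913199) = 1/((-50 + 320) - 913199) = 1/(270 - 913199) = 1/(-912929) = -1/912929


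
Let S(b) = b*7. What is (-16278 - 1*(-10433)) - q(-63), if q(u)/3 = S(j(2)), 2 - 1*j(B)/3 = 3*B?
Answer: -5593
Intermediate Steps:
j(B) = 6 - 9*B
S(b) = 7*b
q(u) = -252 (q(u) = 3*(7*(6 - 9*2)) = 3*(7*(6 - 18)) = 3*(7*(-12)) = 3*(-84) = -252)
(-16278 - 1*(-10433)) - q(-63) = (-16278 - 1*(-10433)) - 1*(-252) = (-16278 + 10433) + 252 = -5845 + 252 = -5593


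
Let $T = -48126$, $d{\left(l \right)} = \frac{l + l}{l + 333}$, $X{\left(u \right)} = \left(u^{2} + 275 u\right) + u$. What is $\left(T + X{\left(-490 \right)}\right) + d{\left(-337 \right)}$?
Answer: $\frac{113805}{2} \approx 56903.0$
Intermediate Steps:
$X{\left(u \right)} = u^{2} + 276 u$
$d{\left(l \right)} = \frac{2 l}{333 + l}$
$\left(T + X{\left(-490 \right)}\right) + d{\left(-337 \right)} = \left(-48126 - 490 \left(276 - 490\right)\right) + 2 \left(-337\right) \frac{1}{333 - 337} = \left(-48126 - -104860\right) + 2 \left(-337\right) \frac{1}{-4} = \left(-48126 + 104860\right) + 2 \left(-337\right) \left(- \frac{1}{4}\right) = 56734 + \frac{337}{2} = \frac{113805}{2}$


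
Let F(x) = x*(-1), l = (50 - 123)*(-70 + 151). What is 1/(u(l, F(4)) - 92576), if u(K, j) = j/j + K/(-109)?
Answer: -109/10084762 ≈ -1.0808e-5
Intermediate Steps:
l = -5913 (l = -73*81 = -5913)
F(x) = -x
u(K, j) = 1 - K/109 (u(K, j) = 1 + K*(-1/109) = 1 - K/109)
1/(u(l, F(4)) - 92576) = 1/((1 - 1/109*(-5913)) - 92576) = 1/((1 + 5913/109) - 92576) = 1/(6022/109 - 92576) = 1/(-10084762/109) = -109/10084762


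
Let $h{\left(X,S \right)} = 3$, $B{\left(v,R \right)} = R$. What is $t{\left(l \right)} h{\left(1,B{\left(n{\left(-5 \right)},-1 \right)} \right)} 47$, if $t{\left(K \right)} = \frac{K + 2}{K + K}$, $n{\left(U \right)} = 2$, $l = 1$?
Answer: $\frac{423}{2} \approx 211.5$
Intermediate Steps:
$t{\left(K \right)} = \frac{2 + K}{2 K}$
$t{\left(l \right)} h{\left(1,B{\left(n{\left(-5 \right)},-1 \right)} \right)} 47 = \frac{2 + 1}{2 \cdot 1} \cdot 3 \cdot 47 = \frac{1}{2} \cdot 1 \cdot 3 \cdot 3 \cdot 47 = \frac{3}{2} \cdot 3 \cdot 47 = \frac{9}{2} \cdot 47 = \frac{423}{2}$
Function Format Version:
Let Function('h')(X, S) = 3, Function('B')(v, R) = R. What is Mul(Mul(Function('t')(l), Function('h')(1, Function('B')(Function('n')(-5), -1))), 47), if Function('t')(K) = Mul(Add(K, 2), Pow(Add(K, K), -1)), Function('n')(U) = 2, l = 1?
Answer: Rational(423, 2) ≈ 211.50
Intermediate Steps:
Function('t')(K) = Mul(Rational(1, 2), Pow(K, -1), Add(2, K)) (Function('t')(K) = Mul(Add(2, K), Pow(Mul(2, K), -1)) = Mul(Add(2, K), Mul(Rational(1, 2), Pow(K, -1))) = Mul(Rational(1, 2), Pow(K, -1), Add(2, K)))
Mul(Mul(Function('t')(l), Function('h')(1, Function('B')(Function('n')(-5), -1))), 47) = Mul(Mul(Mul(Rational(1, 2), Pow(1, -1), Add(2, 1)), 3), 47) = Mul(Mul(Mul(Rational(1, 2), 1, 3), 3), 47) = Mul(Mul(Rational(3, 2), 3), 47) = Mul(Rational(9, 2), 47) = Rational(423, 2)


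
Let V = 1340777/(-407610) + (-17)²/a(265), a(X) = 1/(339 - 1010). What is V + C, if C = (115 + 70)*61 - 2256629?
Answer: -994269332207/407610 ≈ -2.4393e+6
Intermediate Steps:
a(X) = -1/671 (a(X) = 1/(-671) = -1/671)
C = -2245344 (C = 185*61 - 2256629 = 11285 - 2256629 = -2245344)
V = -79044664367/407610 (V = 1340777/(-407610) + (-17)²/(-1/671) = 1340777*(-1/407610) + 289*(-671) = -1340777/407610 - 193919 = -79044664367/407610 ≈ -1.9392e+5)
V + C = -79044664367/407610 - 2245344 = -994269332207/407610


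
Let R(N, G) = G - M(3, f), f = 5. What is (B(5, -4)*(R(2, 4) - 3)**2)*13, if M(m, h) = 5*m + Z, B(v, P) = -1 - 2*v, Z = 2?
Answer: -36608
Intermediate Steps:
M(m, h) = 2 + 5*m (M(m, h) = 5*m + 2 = 2 + 5*m)
R(N, G) = -17 + G (R(N, G) = G - (2 + 5*3) = G - (2 + 15) = G - 1*17 = G - 17 = -17 + G)
(B(5, -4)*(R(2, 4) - 3)**2)*13 = ((-1 - 2*5)*((-17 + 4) - 3)**2)*13 = ((-1 - 10)*(-13 - 3)**2)*13 = -11*(-16)**2*13 = -11*256*13 = -2816*13 = -36608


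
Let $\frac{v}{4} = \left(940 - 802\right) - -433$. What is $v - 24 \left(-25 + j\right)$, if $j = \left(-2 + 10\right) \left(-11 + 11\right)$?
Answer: $2884$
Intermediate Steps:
$j = 0$ ($j = 8 \cdot 0 = 0$)
$v = 2284$ ($v = 4 \left(\left(940 - 802\right) - -433\right) = 4 \left(138 + 433\right) = 4 \cdot 571 = 2284$)
$v - 24 \left(-25 + j\right) = 2284 - 24 \left(-25 + 0\right) = 2284 - 24 \left(-25\right) = 2284 - -600 = 2284 + 600 = 2884$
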